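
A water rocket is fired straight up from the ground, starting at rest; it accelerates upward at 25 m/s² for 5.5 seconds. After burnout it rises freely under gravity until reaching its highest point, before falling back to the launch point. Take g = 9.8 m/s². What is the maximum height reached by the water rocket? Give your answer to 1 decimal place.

1342.7 m

Phase 1 (powered ascent): v₀ = 0 m/s, a = 25 m/s².
v = v₀ + at = 0 + (25)(5.5) = 138 m/s
Δx = v₀t + ½at² = 0·5.5 + 0.5·25·5.5² = 378 m

Phase 2 (coasting upward): v₀ = 138 m/s, a = -9.8 m/s².
v = v₀ + at → t = (0 − 138) / -9.8 = 14.0 s
v² = v₀² + 2aΔx → Δx = (0² − 138²)/(2·-9.8) = 965 m
Maximum height = 378 + 965 = 1340 m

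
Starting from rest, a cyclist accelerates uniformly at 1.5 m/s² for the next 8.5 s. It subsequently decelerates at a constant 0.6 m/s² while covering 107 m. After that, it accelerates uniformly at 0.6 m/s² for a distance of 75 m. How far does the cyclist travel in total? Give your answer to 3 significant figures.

236 m

Phase 1 (accelerating): v₀ = 0 m/s, a = 1.5 m/s².
v = v₀ + at = 0 + (1.5)(8.5) = 12.8 m/s
Δx = v₀t + ½at² = 0·8.5 + 0.5·1.5·8.5² = 54.2 m

Phase 2 (decelerating): v₀ = 12.8 m/s, a = -0.6 m/s².
v² = v₀² + 2aΔx = 12.8² + 2·-0.6·107 = 34.2 → v = 5.84 m/s
t = (v − v₀)/a = (5.84 − 12.8)/-0.6 = 11.5 s

Phase 3 (accelerating): v₀ = 5.84 m/s, a = 0.6 m/s².
v² = v₀² + 2aΔx = 5.84² + 2·0.6·75 = 124 → v = 11.1 m/s
t = (v − v₀)/a = (11.1 − 5.84)/0.6 = 8.83 s
Total distance = 54.2 + 107 + 75.0 = 236 m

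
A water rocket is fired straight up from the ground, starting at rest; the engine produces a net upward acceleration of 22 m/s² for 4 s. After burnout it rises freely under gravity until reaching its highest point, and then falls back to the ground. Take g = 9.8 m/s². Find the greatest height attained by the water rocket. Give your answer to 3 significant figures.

571 m

Phase 1 (powered ascent): v₀ = 0 m/s, a = 22 m/s².
v = v₀ + at = 0 + (22)(4) = 88.0 m/s
Δx = v₀t + ½at² = 0·4 + 0.5·22·4² = 176 m

Phase 2 (coasting upward): v₀ = 88.0 m/s, a = -9.8 m/s².
v = v₀ + at → t = (0 − 88.0) / -9.8 = 8.98 s
v² = v₀² + 2aΔx → Δx = (0² − 88.0²)/(2·-9.8) = 395 m
Maximum height = 176 + 395 = 571 m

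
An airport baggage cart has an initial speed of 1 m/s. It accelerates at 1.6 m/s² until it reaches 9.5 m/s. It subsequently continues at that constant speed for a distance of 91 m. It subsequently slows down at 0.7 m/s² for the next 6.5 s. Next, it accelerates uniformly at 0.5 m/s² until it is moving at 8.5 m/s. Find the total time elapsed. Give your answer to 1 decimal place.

Phase 1 (accelerating): v₀ = 1.00 m/s, a = 1.6 m/s².
v = v₀ + at → t = (9.5 − 1.00) / 1.6 = 5.31 s
v² = v₀² + 2aΔx → Δx = (9.5² − 1.00²)/(2·1.6) = 27.9 m

Phase 2 (constant speed): v₀ = 9.50 m/s, a = 0 m/s².
Constant speed: t = d/v = 91/9.50 = 9.58 s

Phase 3 (decelerating): v₀ = 9.50 m/s, a = -0.7 m/s².
v = v₀ + at = 9.50 + (-0.7)(6.5) = 4.95 m/s
Δx = v₀t + ½at² = 9.50·6.5 + 0.5·-0.7·6.5² = 47.0 m

Phase 4 (accelerating): v₀ = 4.95 m/s, a = 0.5 m/s².
v = v₀ + at → t = (8.5 − 4.95) / 0.5 = 7.10 s
v² = v₀² + 2aΔx → Δx = (8.5² − 4.95²)/(2·0.5) = 47.7 m
Total time = 5.31 + 9.58 + 6.50 + 7.10 = 28.5 s

28.5 s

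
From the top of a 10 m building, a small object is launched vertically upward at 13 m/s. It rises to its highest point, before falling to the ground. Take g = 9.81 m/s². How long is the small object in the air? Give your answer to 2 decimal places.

Phase 1 (rising): v₀ = 13.0 m/s, a = -9.81 m/s².
v = v₀ + at → t = (0 − 13.0) / -9.81 = 1.33 s
v² = v₀² + 2aΔx → Δx = (0² − 13.0²)/(2·-9.81) = 8.61 m

Phase 2 (falling): v₀ = 0 m/s, a = -9.81 m/s².
Falls 18.6 m from rest: t = √(2·18.6/9.81) = 1.95 s; v = g·t = 19.1 m/s.
Total time = 1.33 + 1.95 = 3.27 s

3.27 s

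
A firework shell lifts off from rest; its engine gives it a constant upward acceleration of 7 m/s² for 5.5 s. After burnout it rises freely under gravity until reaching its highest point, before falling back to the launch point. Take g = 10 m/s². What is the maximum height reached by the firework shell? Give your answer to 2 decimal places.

179.99 m

Phase 1 (powered ascent): v₀ = 0 m/s, a = 7 m/s².
v = v₀ + at = 0 + (7)(5.5) = 38.5 m/s
Δx = v₀t + ½at² = 0·5.5 + 0.5·7·5.5² = 106 m

Phase 2 (coasting upward): v₀ = 38.5 m/s, a = -10 m/s².
v = v₀ + at → t = (0 − 38.5) / -10 = 3.85 s
v² = v₀² + 2aΔx → Δx = (0² − 38.5²)/(2·-10) = 74.1 m
Maximum height = 106 + 74.1 = 180 m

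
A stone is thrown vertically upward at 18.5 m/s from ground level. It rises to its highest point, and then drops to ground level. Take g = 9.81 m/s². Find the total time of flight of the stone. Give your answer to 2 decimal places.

3.77 s

Phase 1 (rising): v₀ = 18.5 m/s, a = -9.81 m/s².
v = v₀ + at → t = (0 − 18.5) / -9.81 = 1.89 s
v² = v₀² + 2aΔx → Δx = (0² − 18.5²)/(2·-9.81) = 17.4 m

Phase 2 (falling): v₀ = 0 m/s, a = -9.81 m/s².
Falls 17.4 m from rest: t = √(2·17.4/9.81) = 1.89 s; v = g·t = 18.5 m/s.
Total time = 1.89 + 1.89 = 3.77 s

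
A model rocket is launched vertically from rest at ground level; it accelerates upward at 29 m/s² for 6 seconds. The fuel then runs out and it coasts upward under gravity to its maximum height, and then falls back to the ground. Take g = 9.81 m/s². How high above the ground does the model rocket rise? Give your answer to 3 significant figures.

2070 m

Phase 1 (powered ascent): v₀ = 0 m/s, a = 29 m/s².
v = v₀ + at = 0 + (29)(6) = 174 m/s
Δx = v₀t + ½at² = 0·6 + 0.5·29·6² = 522 m

Phase 2 (coasting upward): v₀ = 174 m/s, a = -9.81 m/s².
v = v₀ + at → t = (0 − 174) / -9.81 = 17.7 s
v² = v₀² + 2aΔx → Δx = (0² − 174²)/(2·-9.81) = 1540 m
Maximum height = 522 + 1540 = 2070 m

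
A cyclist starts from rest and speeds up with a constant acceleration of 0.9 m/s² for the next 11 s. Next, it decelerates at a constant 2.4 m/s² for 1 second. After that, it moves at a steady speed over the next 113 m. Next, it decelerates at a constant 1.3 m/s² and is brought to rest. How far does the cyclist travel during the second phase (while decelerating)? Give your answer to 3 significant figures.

Phase 1 (accelerating): v₀ = 0 m/s, a = 0.9 m/s².
v = v₀ + at = 0 + (0.9)(11) = 9.90 m/s
Δx = v₀t + ½at² = 0·11 + 0.5·0.9·11² = 54.5 m

Phase 2 (decelerating): v₀ = 9.90 m/s, a = -2.4 m/s².
v = v₀ + at = 9.90 + (-2.4)(1) = 7.50 m/s
Δx = v₀t + ½at² = 9.90·1 + 0.5·-2.4·1² = 8.70 m
Distance in phase 2 = 8.70 m

8.70 m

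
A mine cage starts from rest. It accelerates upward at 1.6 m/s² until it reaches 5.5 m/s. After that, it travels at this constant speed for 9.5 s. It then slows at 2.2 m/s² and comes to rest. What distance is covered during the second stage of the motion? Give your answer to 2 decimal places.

Phase 1 (accelerating): v₀ = 0 m/s, a = 1.6 m/s².
v = v₀ + at → t = (5.5 − 0) / 1.6 = 3.44 s
v² = v₀² + 2aΔx → Δx = (5.5² − 0²)/(2·1.6) = 9.45 m

Phase 2 (constant speed): v₀ = 5.50 m/s, a = 0 m/s².
v = v₀ + at = 5.50 + (0)(9.5) = 5.50 m/s
Δx = v₀t + ½at² = 5.50·9.5 + 0.5·0·9.5² = 52.2 m
Distance in phase 2 = 52.2 m

52.25 m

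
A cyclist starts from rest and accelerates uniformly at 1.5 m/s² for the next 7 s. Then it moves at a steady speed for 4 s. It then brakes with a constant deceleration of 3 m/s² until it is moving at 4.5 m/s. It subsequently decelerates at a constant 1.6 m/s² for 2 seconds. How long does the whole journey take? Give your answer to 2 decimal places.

Phase 1 (accelerating): v₀ = 0 m/s, a = 1.5 m/s².
v = v₀ + at = 0 + (1.5)(7) = 10.5 m/s
Δx = v₀t + ½at² = 0·7 + 0.5·1.5·7² = 36.8 m

Phase 2 (constant speed): v₀ = 10.5 m/s, a = 0 m/s².
v = v₀ + at = 10.5 + (0)(4) = 10.5 m/s
Δx = v₀t + ½at² = 10.5·4 + 0.5·0·4² = 42.0 m

Phase 3 (decelerating): v₀ = 10.5 m/s, a = -3 m/s².
v = v₀ + at → t = (4.5 − 10.5) / -3 = 2.00 s
v² = v₀² + 2aΔx → Δx = (4.5² − 10.5²)/(2·-3) = 15.0 m

Phase 4 (decelerating): v₀ = 4.50 m/s, a = -1.6 m/s².
v = v₀ + at = 4.50 + (-1.6)(2) = 1.30 m/s
Δx = v₀t + ½at² = 4.50·2 + 0.5·-1.6·2² = 5.80 m
Total time = 7.00 + 4.00 + 2.00 + 2.00 = 15.0 s

15.00 s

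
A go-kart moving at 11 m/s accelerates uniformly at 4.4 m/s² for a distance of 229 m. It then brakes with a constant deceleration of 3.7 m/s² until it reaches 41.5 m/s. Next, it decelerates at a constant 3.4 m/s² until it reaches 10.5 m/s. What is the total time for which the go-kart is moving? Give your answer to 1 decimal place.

Phase 1 (accelerating): v₀ = 11.0 m/s, a = 4.4 m/s².
v² = v₀² + 2aΔx = 11.0² + 2·4.4·229 = 2140 → v = 46.2 m/s
t = (v − v₀)/a = (46.2 − 11.0)/4.4 = 8.00 s

Phase 2 (decelerating): v₀ = 46.2 m/s, a = -3.7 m/s².
v = v₀ + at → t = (41.5 − 46.2) / -3.7 = 1.28 s
v² = v₀² + 2aΔx → Δx = (41.5² − 46.2²)/(2·-3.7) = 55.9 m

Phase 3 (decelerating): v₀ = 41.5 m/s, a = -3.4 m/s².
v = v₀ + at → t = (10.5 − 41.5) / -3.4 = 9.12 s
v² = v₀² + 2aΔx → Δx = (10.5² − 41.5²)/(2·-3.4) = 237 m
Total time = 8.00 + 1.28 + 9.12 = 18.4 s

18.4 s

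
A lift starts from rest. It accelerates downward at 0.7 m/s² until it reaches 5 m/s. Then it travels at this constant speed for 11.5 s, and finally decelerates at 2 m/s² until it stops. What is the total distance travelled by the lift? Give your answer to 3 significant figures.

Phase 1 (accelerating): v₀ = 0 m/s, a = 0.7 m/s².
v = v₀ + at → t = (5 − 0) / 0.7 = 7.14 s
v² = v₀² + 2aΔx → Δx = (5² − 0²)/(2·0.7) = 17.9 m

Phase 2 (constant speed): v₀ = 5.00 m/s, a = 0 m/s².
v = v₀ + at = 5.00 + (0)(11.5) = 5.00 m/s
Δx = v₀t + ½at² = 5.00·11.5 + 0.5·0·11.5² = 57.5 m

Phase 3 (decelerating): v₀ = 5.00 m/s, a = -2 m/s².
v = v₀ + at → t = (0 − 5.00) / -2 = 2.50 s
v² = v₀² + 2aΔx → Δx = (0² − 5.00²)/(2·-2) = 6.25 m
Total distance = 17.9 + 57.5 + 6.25 = 81.6 m

81.6 m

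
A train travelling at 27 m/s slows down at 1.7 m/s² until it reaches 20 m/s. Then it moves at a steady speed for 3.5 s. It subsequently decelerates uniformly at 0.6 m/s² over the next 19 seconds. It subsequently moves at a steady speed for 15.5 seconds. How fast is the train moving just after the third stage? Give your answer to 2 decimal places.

8.60 m/s

Phase 1 (decelerating): v₀ = 27.0 m/s, a = -1.7 m/s².
v = v₀ + at → t = (20 − 27.0) / -1.7 = 4.12 s
v² = v₀² + 2aΔx → Δx = (20² − 27.0²)/(2·-1.7) = 96.8 m

Phase 2 (constant speed): v₀ = 20.0 m/s, a = 0 m/s².
v = v₀ + at = 20.0 + (0)(3.5) = 20.0 m/s
Δx = v₀t + ½at² = 20.0·3.5 + 0.5·0·3.5² = 70.0 m

Phase 3 (decelerating): v₀ = 20.0 m/s, a = -0.6 m/s².
v = v₀ + at = 20.0 + (-0.6)(19) = 8.60 m/s
Δx = v₀t + ½at² = 20.0·19 + 0.5·-0.6·19² = 272 m
Speed at end of phase 3 = 8.60 m/s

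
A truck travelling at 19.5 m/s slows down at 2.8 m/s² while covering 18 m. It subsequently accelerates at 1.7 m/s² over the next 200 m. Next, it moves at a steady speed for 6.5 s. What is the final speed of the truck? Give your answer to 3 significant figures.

Phase 1 (decelerating): v₀ = 19.5 m/s, a = -2.8 m/s².
v² = v₀² + 2aΔx = 19.5² + 2·-2.8·18 = 279 → v = 16.7 m/s
t = (v − v₀)/a = (16.7 − 19.5)/-2.8 = 0.994 s

Phase 2 (accelerating): v₀ = 16.7 m/s, a = 1.7 m/s².
v² = v₀² + 2aΔx = 16.7² + 2·1.7·200 = 959 → v = 31.0 m/s
t = (v − v₀)/a = (31.0 − 16.7)/1.7 = 8.39 s

Phase 3 (constant speed): v₀ = 31.0 m/s, a = 0 m/s².
v = v₀ + at = 31.0 + (0)(6.5) = 31.0 m/s
Δx = v₀t + ½at² = 31.0·6.5 + 0.5·0·6.5² = 201 m
Final speed = 31.0 m/s

31.0 m/s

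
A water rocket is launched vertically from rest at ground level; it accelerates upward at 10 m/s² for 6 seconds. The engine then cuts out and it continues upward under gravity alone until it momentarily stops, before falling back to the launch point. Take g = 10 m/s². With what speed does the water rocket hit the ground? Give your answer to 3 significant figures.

Phase 1 (powered ascent): v₀ = 0 m/s, a = 10 m/s².
v = v₀ + at = 0 + (10)(6) = 60.0 m/s
Δx = v₀t + ½at² = 0·6 + 0.5·10·6² = 180 m

Phase 2 (coasting upward): v₀ = 60.0 m/s, a = -10 m/s².
v = v₀ + at → t = (0 − 60.0) / -10 = 6.00 s
v² = v₀² + 2aΔx → Δx = (0² − 60.0²)/(2·-10) = 180 m

Phase 3 (free fall): v₀ = 0 m/s, a = -10 m/s².
Falls 360 m from rest: t = √(2·360/10) = 8.49 s; v = g·t = 84.9 m/s.
Impact speed = 84.9 m/s

84.9 m/s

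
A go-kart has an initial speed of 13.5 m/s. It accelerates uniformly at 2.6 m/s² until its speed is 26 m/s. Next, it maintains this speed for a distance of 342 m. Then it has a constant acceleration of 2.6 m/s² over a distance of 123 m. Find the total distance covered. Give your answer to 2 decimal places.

Phase 1 (accelerating): v₀ = 13.5 m/s, a = 2.6 m/s².
v = v₀ + at → t = (26 − 13.5) / 2.6 = 4.81 s
v² = v₀² + 2aΔx → Δx = (26² − 13.5²)/(2·2.6) = 95.0 m

Phase 2 (constant speed): v₀ = 26.0 m/s, a = 0 m/s².
Constant speed: t = d/v = 342/26.0 = 13.2 s

Phase 3 (accelerating): v₀ = 26.0 m/s, a = 2.6 m/s².
v² = v₀² + 2aΔx = 26.0² + 2·2.6·123 = 1320 → v = 36.3 m/s
t = (v − v₀)/a = (36.3 − 26.0)/2.6 = 3.95 s
Total distance = 95.0 + 342 + 123 = 560 m

559.95 m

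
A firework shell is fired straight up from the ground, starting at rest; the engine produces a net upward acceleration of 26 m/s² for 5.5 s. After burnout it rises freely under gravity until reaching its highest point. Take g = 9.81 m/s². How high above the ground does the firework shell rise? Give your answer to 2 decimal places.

1435.50 m

Phase 1 (powered ascent): v₀ = 0 m/s, a = 26 m/s².
v = v₀ + at = 0 + (26)(5.5) = 143 m/s
Δx = v₀t + ½at² = 0·5.5 + 0.5·26·5.5² = 393 m

Phase 2 (coasting upward): v₀ = 143 m/s, a = -9.81 m/s².
v = v₀ + at → t = (0 − 143) / -9.81 = 14.6 s
v² = v₀² + 2aΔx → Δx = (0² − 143²)/(2·-9.81) = 1040 m
Maximum height = 393 + 1040 = 1440 m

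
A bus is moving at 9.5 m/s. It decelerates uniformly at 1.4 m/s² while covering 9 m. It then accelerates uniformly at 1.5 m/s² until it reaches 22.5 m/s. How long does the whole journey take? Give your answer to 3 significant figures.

Phase 1 (decelerating): v₀ = 9.50 m/s, a = -1.4 m/s².
v² = v₀² + 2aΔx = 9.50² + 2·-1.4·9 = 65.0 → v = 8.07 m/s
t = (v − v₀)/a = (8.07 − 9.50)/-1.4 = 1.02 s

Phase 2 (accelerating): v₀ = 8.07 m/s, a = 1.5 m/s².
v = v₀ + at → t = (22.5 − 8.07) / 1.5 = 9.62 s
v² = v₀² + 2aΔx → Δx = (22.5² − 8.07²)/(2·1.5) = 147 m
Total time = 1.02 + 9.62 = 10.6 s

10.6 s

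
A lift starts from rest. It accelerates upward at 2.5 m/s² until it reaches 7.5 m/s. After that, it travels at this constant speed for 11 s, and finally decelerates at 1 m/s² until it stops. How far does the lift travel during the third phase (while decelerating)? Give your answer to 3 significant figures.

Phase 1 (accelerating): v₀ = 0 m/s, a = 2.5 m/s².
v = v₀ + at → t = (7.5 − 0) / 2.5 = 3.00 s
v² = v₀² + 2aΔx → Δx = (7.5² − 0²)/(2·2.5) = 11.2 m

Phase 2 (constant speed): v₀ = 7.50 m/s, a = 0 m/s².
v = v₀ + at = 7.50 + (0)(11) = 7.50 m/s
Δx = v₀t + ½at² = 7.50·11 + 0.5·0·11² = 82.5 m

Phase 3 (decelerating): v₀ = 7.50 m/s, a = -1 m/s².
v = v₀ + at → t = (0 − 7.50) / -1 = 7.50 s
v² = v₀² + 2aΔx → Δx = (0² − 7.50²)/(2·-1) = 28.1 m
Distance in phase 3 = 28.1 m

28.1 m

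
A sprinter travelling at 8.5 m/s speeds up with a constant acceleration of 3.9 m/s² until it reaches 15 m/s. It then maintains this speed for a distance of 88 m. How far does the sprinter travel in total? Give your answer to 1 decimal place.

107.6 m

Phase 1 (accelerating): v₀ = 8.50 m/s, a = 3.9 m/s².
v = v₀ + at → t = (15 − 8.50) / 3.9 = 1.67 s
v² = v₀² + 2aΔx → Δx = (15² − 8.50²)/(2·3.9) = 19.6 m

Phase 2 (constant speed): v₀ = 15.0 m/s, a = 0 m/s².
Constant speed: t = d/v = 88/15.0 = 5.87 s
Total distance = 19.6 + 88.0 = 108 m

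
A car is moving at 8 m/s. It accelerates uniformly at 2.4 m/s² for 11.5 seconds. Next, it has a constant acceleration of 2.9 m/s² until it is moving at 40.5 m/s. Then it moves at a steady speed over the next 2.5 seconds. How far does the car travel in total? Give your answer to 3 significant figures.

Phase 1 (accelerating): v₀ = 8.00 m/s, a = 2.4 m/s².
v = v₀ + at = 8.00 + (2.4)(11.5) = 35.6 m/s
Δx = v₀t + ½at² = 8.00·11.5 + 0.5·2.4·11.5² = 251 m

Phase 2 (accelerating): v₀ = 35.6 m/s, a = 2.9 m/s².
v = v₀ + at → t = (40.5 − 35.6) / 2.9 = 1.69 s
v² = v₀² + 2aΔx → Δx = (40.5² − 35.6²)/(2·2.9) = 64.3 m

Phase 3 (constant speed): v₀ = 40.5 m/s, a = 0 m/s².
v = v₀ + at = 40.5 + (0)(2.5) = 40.5 m/s
Δx = v₀t + ½at² = 40.5·2.5 + 0.5·0·2.5² = 101 m
Total distance = 251 + 64.3 + 101 = 416 m

416 m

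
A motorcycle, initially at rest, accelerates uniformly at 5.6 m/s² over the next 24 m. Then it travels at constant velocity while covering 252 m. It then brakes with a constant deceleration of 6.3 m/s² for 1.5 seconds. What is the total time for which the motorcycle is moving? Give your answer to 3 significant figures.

19.8 s

Phase 1 (accelerating): v₀ = 0 m/s, a = 5.6 m/s².
v² = v₀² + 2aΔx = 0² + 2·5.6·24 = 269 → v = 16.4 m/s
t = (v − v₀)/a = (16.4 − 0)/5.6 = 2.93 s

Phase 2 (constant speed): v₀ = 16.4 m/s, a = 0 m/s².
Constant speed: t = d/v = 252/16.4 = 15.4 s

Phase 3 (decelerating): v₀ = 16.4 m/s, a = -6.3 m/s².
v = v₀ + at = 16.4 + (-6.3)(1.5) = 6.95 m/s
Δx = v₀t + ½at² = 16.4·1.5 + 0.5·-6.3·1.5² = 17.5 m
Total time = 2.93 + 15.4 + 1.50 = 19.8 s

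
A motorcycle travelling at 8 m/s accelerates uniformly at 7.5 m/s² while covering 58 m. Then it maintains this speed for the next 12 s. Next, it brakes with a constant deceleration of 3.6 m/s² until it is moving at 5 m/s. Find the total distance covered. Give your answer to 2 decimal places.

550.99 m

Phase 1 (accelerating): v₀ = 8.00 m/s, a = 7.5 m/s².
v² = v₀² + 2aΔx = 8.00² + 2·7.5·58 = 934 → v = 30.6 m/s
t = (v − v₀)/a = (30.6 − 8.00)/7.5 = 3.01 s

Phase 2 (constant speed): v₀ = 30.6 m/s, a = 0 m/s².
v = v₀ + at = 30.6 + (0)(12) = 30.6 m/s
Δx = v₀t + ½at² = 30.6·12 + 0.5·0·12² = 367 m

Phase 3 (decelerating): v₀ = 30.6 m/s, a = -3.6 m/s².
v = v₀ + at → t = (5 − 30.6) / -3.6 = 7.10 s
v² = v₀² + 2aΔx → Δx = (5² − 30.6²)/(2·-3.6) = 126 m
Total distance = 58.0 + 367 + 126 = 551 m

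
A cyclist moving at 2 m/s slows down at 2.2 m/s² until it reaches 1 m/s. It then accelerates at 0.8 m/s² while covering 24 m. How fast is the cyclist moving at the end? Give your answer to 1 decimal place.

6.3 m/s

Phase 1 (decelerating): v₀ = 2.00 m/s, a = -2.2 m/s².
v = v₀ + at → t = (1 − 2.00) / -2.2 = 0.455 s
v² = v₀² + 2aΔx → Δx = (1² − 2.00²)/(2·-2.2) = 0.682 m

Phase 2 (accelerating): v₀ = 1.00 m/s, a = 0.8 m/s².
v² = v₀² + 2aΔx = 1.00² + 2·0.8·24 = 39.4 → v = 6.28 m/s
t = (v − v₀)/a = (6.28 − 1.00)/0.8 = 6.60 s
Final speed = 6.28 m/s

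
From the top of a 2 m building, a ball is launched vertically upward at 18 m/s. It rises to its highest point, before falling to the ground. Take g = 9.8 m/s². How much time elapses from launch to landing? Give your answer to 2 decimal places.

3.78 s

Phase 1 (rising): v₀ = 18.0 m/s, a = -9.8 m/s².
v = v₀ + at → t = (0 − 18.0) / -9.8 = 1.84 s
v² = v₀² + 2aΔx → Δx = (0² − 18.0²)/(2·-9.8) = 16.5 m

Phase 2 (falling): v₀ = 0 m/s, a = -9.8 m/s².
Falls 18.5 m from rest: t = √(2·18.5/9.8) = 1.94 s; v = g·t = 19.1 m/s.
Total time = 1.84 + 1.94 = 3.78 s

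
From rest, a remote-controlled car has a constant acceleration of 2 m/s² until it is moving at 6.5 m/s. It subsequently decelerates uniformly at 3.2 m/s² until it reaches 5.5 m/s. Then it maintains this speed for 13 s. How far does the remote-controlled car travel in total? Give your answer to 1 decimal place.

Phase 1 (accelerating): v₀ = 0 m/s, a = 2 m/s².
v = v₀ + at → t = (6.5 − 0) / 2 = 3.25 s
v² = v₀² + 2aΔx → Δx = (6.5² − 0²)/(2·2) = 10.6 m

Phase 2 (decelerating): v₀ = 6.50 m/s, a = -3.2 m/s².
v = v₀ + at → t = (5.5 − 6.50) / -3.2 = 0.312 s
v² = v₀² + 2aΔx → Δx = (5.5² − 6.50²)/(2·-3.2) = 1.88 m

Phase 3 (constant speed): v₀ = 5.50 m/s, a = 0 m/s².
v = v₀ + at = 5.50 + (0)(13) = 5.50 m/s
Δx = v₀t + ½at² = 5.50·13 + 0.5·0·13² = 71.5 m
Total distance = 10.6 + 1.88 + 71.5 = 83.9 m

83.9 m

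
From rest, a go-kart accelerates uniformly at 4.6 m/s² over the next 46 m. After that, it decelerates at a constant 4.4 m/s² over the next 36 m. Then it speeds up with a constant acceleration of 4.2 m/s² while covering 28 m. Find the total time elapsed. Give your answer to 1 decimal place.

8.7 s

Phase 1 (accelerating): v₀ = 0 m/s, a = 4.6 m/s².
v² = v₀² + 2aΔx = 0² + 2·4.6·46 = 423 → v = 20.6 m/s
t = (v − v₀)/a = (20.6 − 0)/4.6 = 4.47 s

Phase 2 (decelerating): v₀ = 20.6 m/s, a = -4.4 m/s².
v² = v₀² + 2aΔx = 20.6² + 2·-4.4·36 = 106 → v = 10.3 m/s
t = (v − v₀)/a = (10.3 − 20.6)/-4.4 = 2.33 s

Phase 3 (accelerating): v₀ = 10.3 m/s, a = 4.2 m/s².
v² = v₀² + 2aΔx = 10.3² + 2·4.2·28 = 342 → v = 18.5 m/s
t = (v − v₀)/a = (18.5 − 10.3)/4.2 = 1.94 s
Total time = 4.47 + 2.33 + 1.94 = 8.75 s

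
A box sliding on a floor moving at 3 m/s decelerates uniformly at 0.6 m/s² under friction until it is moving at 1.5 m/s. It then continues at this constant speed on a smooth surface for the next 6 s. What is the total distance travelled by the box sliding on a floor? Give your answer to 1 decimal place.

14.6 m

Phase 1 (decelerating): v₀ = 3.00 m/s, a = -0.6 m/s².
v = v₀ + at → t = (1.5 − 3.00) / -0.6 = 2.50 s
v² = v₀² + 2aΔx → Δx = (1.5² − 3.00²)/(2·-0.6) = 5.62 m

Phase 2 (constant speed): v₀ = 1.50 m/s, a = 0 m/s².
v = v₀ + at = 1.50 + (0)(6) = 1.50 m/s
Δx = v₀t + ½at² = 1.50·6 + 0.5·0·6² = 9.00 m
Total distance = 5.62 + 9.00 = 14.6 m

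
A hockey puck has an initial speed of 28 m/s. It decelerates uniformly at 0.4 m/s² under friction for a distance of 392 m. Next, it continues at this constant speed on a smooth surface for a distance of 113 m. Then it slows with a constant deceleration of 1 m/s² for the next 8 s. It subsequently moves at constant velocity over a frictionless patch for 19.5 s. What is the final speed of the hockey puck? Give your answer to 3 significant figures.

13.7 m/s

Phase 1 (decelerating): v₀ = 28.0 m/s, a = -0.4 m/s².
v² = v₀² + 2aΔx = 28.0² + 2·-0.4·392 = 470 → v = 21.7 m/s
t = (v − v₀)/a = (21.7 − 28.0)/-0.4 = 15.8 s

Phase 2 (constant speed): v₀ = 21.7 m/s, a = 0 m/s².
Constant speed: t = d/v = 113/21.7 = 5.21 s

Phase 3 (decelerating): v₀ = 21.7 m/s, a = -1 m/s².
v = v₀ + at = 21.7 + (-1)(8) = 13.7 m/s
Δx = v₀t + ½at² = 21.7·8 + 0.5·-1·8² = 142 m

Phase 4 (constant speed): v₀ = 13.7 m/s, a = 0 m/s².
v = v₀ + at = 13.7 + (0)(19.5) = 13.7 m/s
Δx = v₀t + ½at² = 13.7·19.5 + 0.5·0·19.5² = 267 m
Final speed = 13.7 m/s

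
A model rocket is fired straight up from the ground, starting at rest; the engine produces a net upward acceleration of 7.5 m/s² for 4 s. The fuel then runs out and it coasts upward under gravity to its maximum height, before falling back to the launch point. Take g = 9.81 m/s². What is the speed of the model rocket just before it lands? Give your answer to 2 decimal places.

45.58 m/s

Phase 1 (powered ascent): v₀ = 0 m/s, a = 7.5 m/s².
v = v₀ + at = 0 + (7.5)(4) = 30.0 m/s
Δx = v₀t + ½at² = 0·4 + 0.5·7.5·4² = 60.0 m

Phase 2 (coasting upward): v₀ = 30.0 m/s, a = -9.81 m/s².
v = v₀ + at → t = (0 − 30.0) / -9.81 = 3.06 s
v² = v₀² + 2aΔx → Δx = (0² − 30.0²)/(2·-9.81) = 45.9 m

Phase 3 (free fall): v₀ = 0 m/s, a = -9.81 m/s².
Falls 106 m from rest: t = √(2·106/9.81) = 4.65 s; v = g·t = 45.6 m/s.
Impact speed = 45.6 m/s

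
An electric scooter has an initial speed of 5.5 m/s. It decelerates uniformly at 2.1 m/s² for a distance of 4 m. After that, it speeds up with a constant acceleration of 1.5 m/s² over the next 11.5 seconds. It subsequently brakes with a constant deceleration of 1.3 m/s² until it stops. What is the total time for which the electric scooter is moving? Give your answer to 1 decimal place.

28.5 s

Phase 1 (decelerating): v₀ = 5.50 m/s, a = -2.1 m/s².
v² = v₀² + 2aΔx = 5.50² + 2·-2.1·4 = 13.4 → v = 3.67 m/s
t = (v − v₀)/a = (3.67 − 5.50)/-2.1 = 0.873 s

Phase 2 (accelerating): v₀ = 3.67 m/s, a = 1.5 m/s².
v = v₀ + at = 3.67 + (1.5)(11.5) = 20.9 m/s
Δx = v₀t + ½at² = 3.67·11.5 + 0.5·1.5·11.5² = 141 m

Phase 3 (decelerating): v₀ = 20.9 m/s, a = -1.3 m/s².
v = v₀ + at → t = (0 − 20.9) / -1.3 = 16.1 s
v² = v₀² + 2aΔx → Δx = (0² − 20.9²)/(2·-1.3) = 168 m
Total time = 0.873 + 11.5 + 16.1 = 28.5 s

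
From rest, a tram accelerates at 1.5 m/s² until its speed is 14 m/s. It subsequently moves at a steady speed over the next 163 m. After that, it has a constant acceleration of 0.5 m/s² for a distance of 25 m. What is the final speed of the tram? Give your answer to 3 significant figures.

Phase 1 (accelerating): v₀ = 0 m/s, a = 1.5 m/s².
v = v₀ + at → t = (14 − 0) / 1.5 = 9.33 s
v² = v₀² + 2aΔx → Δx = (14² − 0²)/(2·1.5) = 65.3 m

Phase 2 (constant speed): v₀ = 14.0 m/s, a = 0 m/s².
Constant speed: t = d/v = 163/14.0 = 11.6 s

Phase 3 (accelerating): v₀ = 14.0 m/s, a = 0.5 m/s².
v² = v₀² + 2aΔx = 14.0² + 2·0.5·25 = 221 → v = 14.9 m/s
t = (v − v₀)/a = (14.9 − 14.0)/0.5 = 1.73 s
Final speed = 14.9 m/s

14.9 m/s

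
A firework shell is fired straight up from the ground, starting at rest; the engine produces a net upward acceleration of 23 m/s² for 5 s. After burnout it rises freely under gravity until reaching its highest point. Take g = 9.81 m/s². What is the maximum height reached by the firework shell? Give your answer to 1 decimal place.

Phase 1 (powered ascent): v₀ = 0 m/s, a = 23 m/s².
v = v₀ + at = 0 + (23)(5) = 115 m/s
Δx = v₀t + ½at² = 0·5 + 0.5·23·5² = 288 m

Phase 2 (coasting upward): v₀ = 115 m/s, a = -9.81 m/s².
v = v₀ + at → t = (0 − 115) / -9.81 = 11.7 s
v² = v₀² + 2aΔx → Δx = (0² − 115²)/(2·-9.81) = 674 m
Maximum height = 288 + 674 = 962 m

961.6 m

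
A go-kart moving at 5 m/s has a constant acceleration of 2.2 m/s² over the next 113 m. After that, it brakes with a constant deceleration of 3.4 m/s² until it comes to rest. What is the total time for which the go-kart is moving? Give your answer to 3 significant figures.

Phase 1 (accelerating): v₀ = 5.00 m/s, a = 2.2 m/s².
v² = v₀² + 2aΔx = 5.00² + 2·2.2·113 = 522 → v = 22.9 m/s
t = (v − v₀)/a = (22.9 − 5.00)/2.2 = 8.11 s

Phase 2 (decelerating): v₀ = 22.9 m/s, a = -3.4 m/s².
v = v₀ + at → t = (0 − 22.9) / -3.4 = 6.72 s
v² = v₀² + 2aΔx → Δx = (0² − 22.9²)/(2·-3.4) = 76.8 m
Total time = 8.11 + 6.72 = 14.8 s

14.8 s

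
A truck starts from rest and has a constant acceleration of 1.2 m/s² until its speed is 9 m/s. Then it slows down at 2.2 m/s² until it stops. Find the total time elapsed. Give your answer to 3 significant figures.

Phase 1 (accelerating): v₀ = 0 m/s, a = 1.2 m/s².
v = v₀ + at → t = (9 − 0) / 1.2 = 7.50 s
v² = v₀² + 2aΔx → Δx = (9² − 0²)/(2·1.2) = 33.8 m

Phase 2 (decelerating): v₀ = 9.00 m/s, a = -2.2 m/s².
v = v₀ + at → t = (0 − 9.00) / -2.2 = 4.09 s
v² = v₀² + 2aΔx → Δx = (0² − 9.00²)/(2·-2.2) = 18.4 m
Total time = 7.50 + 4.09 = 11.6 s

11.6 s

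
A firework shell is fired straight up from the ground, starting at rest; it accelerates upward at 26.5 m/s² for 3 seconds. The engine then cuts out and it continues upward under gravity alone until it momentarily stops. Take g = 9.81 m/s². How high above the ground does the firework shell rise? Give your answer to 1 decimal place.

441.4 m

Phase 1 (powered ascent): v₀ = 0 m/s, a = 26.5 m/s².
v = v₀ + at = 0 + (26.5)(3) = 79.5 m/s
Δx = v₀t + ½at² = 0·3 + 0.5·26.5·3² = 119 m

Phase 2 (coasting upward): v₀ = 79.5 m/s, a = -9.81 m/s².
v = v₀ + at → t = (0 − 79.5) / -9.81 = 8.10 s
v² = v₀² + 2aΔx → Δx = (0² − 79.5²)/(2·-9.81) = 322 m
Maximum height = 119 + 322 = 441 m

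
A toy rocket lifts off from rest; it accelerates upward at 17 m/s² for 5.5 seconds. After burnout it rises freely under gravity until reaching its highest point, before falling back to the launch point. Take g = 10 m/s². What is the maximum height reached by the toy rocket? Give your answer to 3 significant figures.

Phase 1 (powered ascent): v₀ = 0 m/s, a = 17 m/s².
v = v₀ + at = 0 + (17)(5.5) = 93.5 m/s
Δx = v₀t + ½at² = 0·5.5 + 0.5·17·5.5² = 257 m

Phase 2 (coasting upward): v₀ = 93.5 m/s, a = -10 m/s².
v = v₀ + at → t = (0 − 93.5) / -10 = 9.35 s
v² = v₀² + 2aΔx → Δx = (0² − 93.5²)/(2·-10) = 437 m
Maximum height = 257 + 437 = 694 m

694 m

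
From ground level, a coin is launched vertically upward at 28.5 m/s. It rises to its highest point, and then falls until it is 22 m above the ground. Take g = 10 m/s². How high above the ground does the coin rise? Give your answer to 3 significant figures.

Phase 1 (rising): v₀ = 28.5 m/s, a = -10 m/s².
v = v₀ + at → t = (0 − 28.5) / -10 = 2.85 s
v² = v₀² + 2aΔx → Δx = (0² − 28.5²)/(2·-10) = 40.6 m
Maximum height = 40.6 m

40.6 m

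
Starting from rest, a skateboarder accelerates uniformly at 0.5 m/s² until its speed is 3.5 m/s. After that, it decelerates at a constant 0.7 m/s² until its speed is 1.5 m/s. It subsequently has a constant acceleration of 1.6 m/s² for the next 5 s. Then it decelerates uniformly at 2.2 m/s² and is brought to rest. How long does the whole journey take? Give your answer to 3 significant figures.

Phase 1 (accelerating): v₀ = 0 m/s, a = 0.5 m/s².
v = v₀ + at → t = (3.5 − 0) / 0.5 = 7.00 s
v² = v₀² + 2aΔx → Δx = (3.5² − 0²)/(2·0.5) = 12.2 m

Phase 2 (decelerating): v₀ = 3.50 m/s, a = -0.7 m/s².
v = v₀ + at → t = (1.5 − 3.50) / -0.7 = 2.86 s
v² = v₀² + 2aΔx → Δx = (1.5² − 3.50²)/(2·-0.7) = 7.14 m

Phase 3 (accelerating): v₀ = 1.50 m/s, a = 1.6 m/s².
v = v₀ + at = 1.50 + (1.6)(5) = 9.50 m/s
Δx = v₀t + ½at² = 1.50·5 + 0.5·1.6·5² = 27.5 m

Phase 4 (decelerating): v₀ = 9.50 m/s, a = -2.2 m/s².
v = v₀ + at → t = (0 − 9.50) / -2.2 = 4.32 s
v² = v₀² + 2aΔx → Δx = (0² − 9.50²)/(2·-2.2) = 20.5 m
Total time = 7.00 + 2.86 + 5.00 + 4.32 = 19.2 s

19.2 s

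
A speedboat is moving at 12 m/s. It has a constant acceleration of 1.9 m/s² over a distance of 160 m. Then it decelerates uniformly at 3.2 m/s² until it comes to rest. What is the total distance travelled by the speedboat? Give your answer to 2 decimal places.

277.50 m

Phase 1 (accelerating): v₀ = 12.0 m/s, a = 1.9 m/s².
v² = v₀² + 2aΔx = 12.0² + 2·1.9·160 = 752 → v = 27.4 m/s
t = (v − v₀)/a = (27.4 − 12.0)/1.9 = 8.12 s

Phase 2 (decelerating): v₀ = 27.4 m/s, a = -3.2 m/s².
v = v₀ + at → t = (0 − 27.4) / -3.2 = 8.57 s
v² = v₀² + 2aΔx → Δx = (0² − 27.4²)/(2·-3.2) = 118 m
Total distance = 160 + 118 = 278 m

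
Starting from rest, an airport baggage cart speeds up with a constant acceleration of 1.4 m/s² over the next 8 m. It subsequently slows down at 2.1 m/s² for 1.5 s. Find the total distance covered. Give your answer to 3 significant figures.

Phase 1 (accelerating): v₀ = 0 m/s, a = 1.4 m/s².
v² = v₀² + 2aΔx = 0² + 2·1.4·8 = 22.4 → v = 4.73 m/s
t = (v − v₀)/a = (4.73 − 0)/1.4 = 3.38 s

Phase 2 (decelerating): v₀ = 4.73 m/s, a = -2.1 m/s².
v = v₀ + at = 4.73 + (-2.1)(1.5) = 1.58 m/s
Δx = v₀t + ½at² = 4.73·1.5 + 0.5·-2.1·1.5² = 4.74 m
Total distance = 8.00 + 4.74 = 12.7 m

12.7 m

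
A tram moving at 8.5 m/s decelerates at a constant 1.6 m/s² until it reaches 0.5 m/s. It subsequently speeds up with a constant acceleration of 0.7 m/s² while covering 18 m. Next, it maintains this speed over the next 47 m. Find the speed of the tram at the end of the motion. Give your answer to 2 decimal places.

5.04 m/s

Phase 1 (decelerating): v₀ = 8.50 m/s, a = -1.6 m/s².
v = v₀ + at → t = (0.5 − 8.50) / -1.6 = 5.00 s
v² = v₀² + 2aΔx → Δx = (0.5² − 8.50²)/(2·-1.6) = 22.5 m

Phase 2 (accelerating): v₀ = 0.500 m/s, a = 0.7 m/s².
v² = v₀² + 2aΔx = 0.500² + 2·0.7·18 = 25.4 → v = 5.04 m/s
t = (v − v₀)/a = (5.04 − 0.500)/0.7 = 6.49 s

Phase 3 (constant speed): v₀ = 5.04 m/s, a = 0 m/s².
Constant speed: t = d/v = 47/5.04 = 9.32 s
Final speed = 5.04 m/s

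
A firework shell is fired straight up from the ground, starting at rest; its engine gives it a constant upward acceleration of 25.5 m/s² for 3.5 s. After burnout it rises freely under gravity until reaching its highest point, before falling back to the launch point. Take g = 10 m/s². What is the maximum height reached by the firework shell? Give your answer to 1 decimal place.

Phase 1 (powered ascent): v₀ = 0 m/s, a = 25.5 m/s².
v = v₀ + at = 0 + (25.5)(3.5) = 89.2 m/s
Δx = v₀t + ½at² = 0·3.5 + 0.5·25.5·3.5² = 156 m

Phase 2 (coasting upward): v₀ = 89.2 m/s, a = -10 m/s².
v = v₀ + at → t = (0 − 89.2) / -10 = 8.93 s
v² = v₀² + 2aΔx → Δx = (0² − 89.2²)/(2·-10) = 398 m
Maximum height = 156 + 398 = 554 m

554.5 m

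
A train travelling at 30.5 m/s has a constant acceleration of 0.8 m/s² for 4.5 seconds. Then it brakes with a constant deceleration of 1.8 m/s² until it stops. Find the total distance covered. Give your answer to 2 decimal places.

468.35 m

Phase 1 (accelerating): v₀ = 30.5 m/s, a = 0.8 m/s².
v = v₀ + at = 30.5 + (0.8)(4.5) = 34.1 m/s
Δx = v₀t + ½at² = 30.5·4.5 + 0.5·0.8·4.5² = 145 m

Phase 2 (decelerating): v₀ = 34.1 m/s, a = -1.8 m/s².
v = v₀ + at → t = (0 − 34.1) / -1.8 = 18.9 s
v² = v₀² + 2aΔx → Δx = (0² − 34.1²)/(2·-1.8) = 323 m
Total distance = 145 + 323 = 468 m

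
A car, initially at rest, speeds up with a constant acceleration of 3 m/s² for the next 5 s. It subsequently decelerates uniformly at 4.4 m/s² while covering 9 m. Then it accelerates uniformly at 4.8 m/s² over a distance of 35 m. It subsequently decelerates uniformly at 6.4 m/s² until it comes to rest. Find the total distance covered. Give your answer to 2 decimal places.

Phase 1 (accelerating): v₀ = 0 m/s, a = 3 m/s².
v = v₀ + at = 0 + (3)(5) = 15.0 m/s
Δx = v₀t + ½at² = 0·5 + 0.5·3·5² = 37.5 m

Phase 2 (decelerating): v₀ = 15.0 m/s, a = -4.4 m/s².
v² = v₀² + 2aΔx = 15.0² + 2·-4.4·9 = 146 → v = 12.1 m/s
t = (v − v₀)/a = (12.1 − 15.0)/-4.4 = 0.665 s

Phase 3 (accelerating): v₀ = 12.1 m/s, a = 4.8 m/s².
v² = v₀² + 2aΔx = 12.1² + 2·4.8·35 = 482 → v = 21.9 m/s
t = (v − v₀)/a = (21.9 − 12.1)/4.8 = 2.06 s

Phase 4 (decelerating): v₀ = 21.9 m/s, a = -6.4 m/s².
v = v₀ + at → t = (0 − 21.9) / -6.4 = 3.43 s
v² = v₀² + 2aΔx → Δx = (0² − 21.9²)/(2·-6.4) = 37.6 m
Total distance = 37.5 + 9.00 + 35.0 + 37.6 = 119 m

119.14 m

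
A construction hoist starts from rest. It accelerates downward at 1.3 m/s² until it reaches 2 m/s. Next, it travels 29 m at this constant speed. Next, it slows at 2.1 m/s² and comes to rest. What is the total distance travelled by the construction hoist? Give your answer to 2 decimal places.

Phase 1 (accelerating): v₀ = 0 m/s, a = 1.3 m/s².
v = v₀ + at → t = (2 − 0) / 1.3 = 1.54 s
v² = v₀² + 2aΔx → Δx = (2² − 0²)/(2·1.3) = 1.54 m

Phase 2 (constant speed): v₀ = 2.00 m/s, a = 0 m/s².
Constant speed: t = d/v = 29/2.00 = 14.5 s

Phase 3 (decelerating): v₀ = 2.00 m/s, a = -2.1 m/s².
v = v₀ + at → t = (0 − 2.00) / -2.1 = 0.952 s
v² = v₀² + 2aΔx → Δx = (0² − 2.00²)/(2·-2.1) = 0.952 m
Total distance = 1.54 + 29.0 + 0.952 = 31.5 m

31.49 m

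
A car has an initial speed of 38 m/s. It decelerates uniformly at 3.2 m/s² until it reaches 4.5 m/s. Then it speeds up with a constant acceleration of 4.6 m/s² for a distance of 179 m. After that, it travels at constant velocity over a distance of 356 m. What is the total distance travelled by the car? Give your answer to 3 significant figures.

Phase 1 (decelerating): v₀ = 38.0 m/s, a = -3.2 m/s².
v = v₀ + at → t = (4.5 − 38.0) / -3.2 = 10.5 s
v² = v₀² + 2aΔx → Δx = (4.5² − 38.0²)/(2·-3.2) = 222 m

Phase 2 (accelerating): v₀ = 4.50 m/s, a = 4.6 m/s².
v² = v₀² + 2aΔx = 4.50² + 2·4.6·179 = 1670 → v = 40.8 m/s
t = (v − v₀)/a = (40.8 − 4.50)/4.6 = 7.90 s

Phase 3 (constant speed): v₀ = 40.8 m/s, a = 0 m/s².
Constant speed: t = d/v = 356/40.8 = 8.72 s
Total distance = 222 + 179 + 356 = 757 m

757 m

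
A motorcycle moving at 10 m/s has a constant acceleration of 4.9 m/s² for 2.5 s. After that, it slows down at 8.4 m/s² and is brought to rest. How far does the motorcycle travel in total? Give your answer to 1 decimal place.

69.8 m

Phase 1 (accelerating): v₀ = 10.0 m/s, a = 4.9 m/s².
v = v₀ + at = 10.0 + (4.9)(2.5) = 22.2 m/s
Δx = v₀t + ½at² = 10.0·2.5 + 0.5·4.9·2.5² = 40.3 m

Phase 2 (decelerating): v₀ = 22.2 m/s, a = -8.4 m/s².
v = v₀ + at → t = (0 − 22.2) / -8.4 = 2.65 s
v² = v₀² + 2aΔx → Δx = (0² − 22.2²)/(2·-8.4) = 29.5 m
Total distance = 40.3 + 29.5 = 69.8 m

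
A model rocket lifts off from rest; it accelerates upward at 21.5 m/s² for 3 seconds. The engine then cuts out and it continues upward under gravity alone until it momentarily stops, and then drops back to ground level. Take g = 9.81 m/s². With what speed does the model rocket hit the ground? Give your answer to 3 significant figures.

Phase 1 (powered ascent): v₀ = 0 m/s, a = 21.5 m/s².
v = v₀ + at = 0 + (21.5)(3) = 64.5 m/s
Δx = v₀t + ½at² = 0·3 + 0.5·21.5·3² = 96.8 m

Phase 2 (coasting upward): v₀ = 64.5 m/s, a = -9.81 m/s².
v = v₀ + at → t = (0 − 64.5) / -9.81 = 6.57 s
v² = v₀² + 2aΔx → Δx = (0² − 64.5²)/(2·-9.81) = 212 m

Phase 3 (free fall): v₀ = 0 m/s, a = -9.81 m/s².
Falls 309 m from rest: t = √(2·309/9.81) = 7.93 s; v = g·t = 77.8 m/s.
Impact speed = 77.8 m/s

77.8 m/s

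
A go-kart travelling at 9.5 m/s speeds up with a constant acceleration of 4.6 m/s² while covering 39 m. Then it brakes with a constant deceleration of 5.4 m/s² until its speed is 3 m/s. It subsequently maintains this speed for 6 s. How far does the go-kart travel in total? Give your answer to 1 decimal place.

97.7 m

Phase 1 (accelerating): v₀ = 9.50 m/s, a = 4.6 m/s².
v² = v₀² + 2aΔx = 9.50² + 2·4.6·39 = 449 → v = 21.2 m/s
t = (v − v₀)/a = (21.2 − 9.50)/4.6 = 2.54 s

Phase 2 (decelerating): v₀ = 21.2 m/s, a = -5.4 m/s².
v = v₀ + at → t = (3 − 21.2) / -5.4 = 3.37 s
v² = v₀² + 2aΔx → Δx = (3² − 21.2²)/(2·-5.4) = 40.7 m

Phase 3 (constant speed): v₀ = 3.00 m/s, a = 0 m/s².
v = v₀ + at = 3.00 + (0)(6) = 3.00 m/s
Δx = v₀t + ½at² = 3.00·6 + 0.5·0·6² = 18.0 m
Total distance = 39.0 + 40.7 + 18.0 = 97.7 m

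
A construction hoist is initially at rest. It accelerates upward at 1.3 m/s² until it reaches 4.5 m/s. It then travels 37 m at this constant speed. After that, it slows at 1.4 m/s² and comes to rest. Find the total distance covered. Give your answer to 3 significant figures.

52.0 m

Phase 1 (accelerating): v₀ = 0 m/s, a = 1.3 m/s².
v = v₀ + at → t = (4.5 − 0) / 1.3 = 3.46 s
v² = v₀² + 2aΔx → Δx = (4.5² − 0²)/(2·1.3) = 7.79 m

Phase 2 (constant speed): v₀ = 4.50 m/s, a = 0 m/s².
Constant speed: t = d/v = 37/4.50 = 8.22 s

Phase 3 (decelerating): v₀ = 4.50 m/s, a = -1.4 m/s².
v = v₀ + at → t = (0 − 4.50) / -1.4 = 3.21 s
v² = v₀² + 2aΔx → Δx = (0² − 4.50²)/(2·-1.4) = 7.23 m
Total distance = 7.79 + 37.0 + 7.23 = 52.0 m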